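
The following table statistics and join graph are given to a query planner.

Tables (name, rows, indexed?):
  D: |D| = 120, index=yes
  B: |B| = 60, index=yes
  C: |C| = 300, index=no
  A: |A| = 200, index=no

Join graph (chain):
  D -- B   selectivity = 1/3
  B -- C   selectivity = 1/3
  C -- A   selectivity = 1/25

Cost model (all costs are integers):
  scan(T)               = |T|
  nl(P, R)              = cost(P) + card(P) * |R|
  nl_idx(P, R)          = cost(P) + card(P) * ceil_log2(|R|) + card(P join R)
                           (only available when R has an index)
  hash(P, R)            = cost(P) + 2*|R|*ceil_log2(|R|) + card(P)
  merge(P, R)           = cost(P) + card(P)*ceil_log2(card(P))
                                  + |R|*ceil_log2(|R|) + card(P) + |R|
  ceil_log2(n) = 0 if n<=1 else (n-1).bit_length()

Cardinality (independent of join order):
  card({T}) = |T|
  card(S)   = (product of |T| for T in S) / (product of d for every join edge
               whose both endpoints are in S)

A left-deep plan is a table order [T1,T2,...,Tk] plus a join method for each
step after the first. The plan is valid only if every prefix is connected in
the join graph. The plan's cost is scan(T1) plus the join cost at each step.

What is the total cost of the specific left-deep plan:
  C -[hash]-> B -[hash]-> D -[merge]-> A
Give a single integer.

step 1: scan C: cost=300, card=300
step 2: join B via hash
    card(P join B) = 300*60/(3) = 6000
    cost = 300 + 2*60*6 + 300 = 1320
step 3: join D via hash
    card(P join D) = 6000*120/(3) = 240000
    cost = 1320 + 2*120*7 + 6000 = 9000
step 4: join A via merge
    card(P join A) = 240000*200/(25) = 1920000
    cost = 9000 + 240000*18 + 200*8 + 240000 + 200 = 4570800

4570800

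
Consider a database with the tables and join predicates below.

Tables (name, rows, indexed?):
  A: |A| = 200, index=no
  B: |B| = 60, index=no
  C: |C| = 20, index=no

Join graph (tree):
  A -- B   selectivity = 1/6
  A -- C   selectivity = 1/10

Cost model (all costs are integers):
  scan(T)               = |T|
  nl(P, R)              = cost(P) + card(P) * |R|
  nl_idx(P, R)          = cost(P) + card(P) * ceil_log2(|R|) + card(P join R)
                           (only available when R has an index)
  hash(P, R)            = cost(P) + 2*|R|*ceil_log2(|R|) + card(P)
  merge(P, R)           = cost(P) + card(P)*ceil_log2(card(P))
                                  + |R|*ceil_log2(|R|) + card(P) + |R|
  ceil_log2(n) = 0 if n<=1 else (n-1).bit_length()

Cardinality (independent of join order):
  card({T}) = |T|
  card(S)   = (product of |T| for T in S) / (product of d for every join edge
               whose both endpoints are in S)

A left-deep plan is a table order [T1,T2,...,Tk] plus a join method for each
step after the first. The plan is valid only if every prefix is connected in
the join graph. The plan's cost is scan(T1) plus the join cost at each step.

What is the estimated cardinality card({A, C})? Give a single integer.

Tables in S: A(200), C(20)
Edges inside S: A-C(d=10)
numerator = 200 * 20 = 4000
denominator = 10 = 10
card(S) = 4000 / 10 = 400

400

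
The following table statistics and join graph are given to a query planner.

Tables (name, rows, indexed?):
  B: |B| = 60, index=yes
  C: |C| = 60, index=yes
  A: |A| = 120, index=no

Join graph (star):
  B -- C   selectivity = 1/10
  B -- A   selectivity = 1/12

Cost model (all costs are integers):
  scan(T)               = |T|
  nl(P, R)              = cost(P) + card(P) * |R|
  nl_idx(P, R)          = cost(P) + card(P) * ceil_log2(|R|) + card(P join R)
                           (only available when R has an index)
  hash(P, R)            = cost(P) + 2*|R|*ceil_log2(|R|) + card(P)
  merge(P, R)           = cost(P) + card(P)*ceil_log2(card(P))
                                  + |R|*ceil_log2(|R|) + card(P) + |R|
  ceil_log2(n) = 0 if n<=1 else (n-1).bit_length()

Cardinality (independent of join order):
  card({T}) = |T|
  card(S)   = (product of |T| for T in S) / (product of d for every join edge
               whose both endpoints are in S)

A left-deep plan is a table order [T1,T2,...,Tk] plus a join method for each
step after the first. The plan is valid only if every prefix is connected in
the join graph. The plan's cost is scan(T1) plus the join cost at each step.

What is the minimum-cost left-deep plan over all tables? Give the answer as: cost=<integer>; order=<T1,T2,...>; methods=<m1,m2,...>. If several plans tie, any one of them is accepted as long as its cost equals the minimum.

Selinger DP (subsets sized 1..n):
  {B}: scan cost=60, card=60
  {C}: scan cost=60, card=60
  {A}: scan cost=120, card=120
  {BC}: card=360; try (C,nl_idx)→780, (B,nl_idx)→780, (C,hash)→840, (B,hash)→840, (C,merge)→900, (B,merge)→900 …(+2); best=780 via (C,nl_idx)
  {AB}: card=600; try (B,hash)→960, (B,nl_idx)→1440, (A,merge)→1440, (B,merge)→1500, (A,hash)→1800, (A,nl)→7260 …(+1); best=960 via (B,hash)
  {ABC}: card=3600; try (C,hash)→2280, (A,hash)→2820, (A,merge)→5340, (C,merge)→7980, (C,nl_idx)→8160, (C,nl)→36960 …(+1); best=2280 via (C,hash)

cost=2280; order=A,B,C; methods=hash,hash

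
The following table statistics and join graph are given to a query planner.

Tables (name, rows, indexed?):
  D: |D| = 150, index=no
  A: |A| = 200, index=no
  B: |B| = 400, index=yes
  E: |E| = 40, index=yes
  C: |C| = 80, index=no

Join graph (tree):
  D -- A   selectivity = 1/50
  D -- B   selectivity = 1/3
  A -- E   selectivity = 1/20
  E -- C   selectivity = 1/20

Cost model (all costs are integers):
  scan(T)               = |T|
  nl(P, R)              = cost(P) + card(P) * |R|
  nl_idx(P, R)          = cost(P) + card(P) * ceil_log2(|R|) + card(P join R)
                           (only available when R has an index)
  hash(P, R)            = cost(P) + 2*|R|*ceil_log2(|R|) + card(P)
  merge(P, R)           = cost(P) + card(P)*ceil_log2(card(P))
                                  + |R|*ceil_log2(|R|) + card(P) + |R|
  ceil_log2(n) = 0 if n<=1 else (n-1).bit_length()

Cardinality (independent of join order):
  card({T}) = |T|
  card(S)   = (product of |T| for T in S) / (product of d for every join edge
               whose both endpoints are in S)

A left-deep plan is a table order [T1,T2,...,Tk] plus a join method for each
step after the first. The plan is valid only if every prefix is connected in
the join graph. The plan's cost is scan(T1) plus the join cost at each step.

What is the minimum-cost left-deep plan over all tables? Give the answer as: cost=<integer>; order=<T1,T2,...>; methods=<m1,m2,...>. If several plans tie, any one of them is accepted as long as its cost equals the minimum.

Selinger DP (subsets sized 1..n):
  {D}: scan cost=150, card=150
  {A}: scan cost=200, card=200
  {B}: scan cost=400, card=400
  {E}: scan cost=40, card=40
  {C}: scan cost=80, card=80
  {AD}: card=600; try (D,hash)→2800, (A,merge)→3300, (D,merge)→3350, (A,hash)→3500, (A,nl)→30150, (D,nl)→30200; best=2800 via (D,hash)
  {BD}: card=20000; try (D,hash)→3200, (B,merge)→5500, (D,merge)→5750, (B,hash)→7500, (B,nl_idx)→21500, (B,nl)→60150 …(+1); best=3200 via (D,hash)
  {AE}: card=400; try (E,hash)→880, (E,nl_idx)→1800, (A,merge)→2120, (E,merge)→2280, (A,hash)→3280, (A,nl)→8040 …(+1); best=880 via (E,hash)
  {CE}: card=160; try (E,hash)→640, (E,nl_idx)→720, (C,merge)→960, (E,merge)→1000, (C,hash)→1200, (C,nl)→3240 …(+1); best=640 via (E,hash)
  {ABD}: card=80000; try (B,hash)→10600, (B,merge)→13400, (A,hash)→26400, (B,nl_idx)→88200, (B,nl)→242800, (A,merge)→325000 …(+1); best=10600 via (B,hash)
  {ADE}: card=1200; try (D,hash)→3680, (E,hash)→3880, (D,merge)→6230, (E,nl_idx)→7600, (E,merge)→9680, (E,nl)→26800 …(+1); best=3680 via (D,hash)
  {ACE}: card=1600; try (C,hash)→2400, (A,merge)→3880, (A,hash)→4000, (C,merge)→5520, (A,nl)→32640, (C,nl)→32880; best=2400 via (C,hash)
  {ABDE}: card=160000; try (B,hash)→12080, (B,merge)→22080, (E,hash)→91080, (B,nl_idx)→174480, (B,nl)→483680, (E,nl_idx)→650600 …(+2); best=12080 via (B,hash)
  {ACDE}: card=4800; try (C,hash)→6000, (D,hash)→6400, (C,merge)→18720, (D,merge)→22950, (C,nl)→99680, (D,nl)→242400; best=6000 via (C,hash)
  {ABCDE}: card=640000; try (B,hash)→18000, (B,merge)→77200, (C,hash)→173200, (B,nl_idx)→689200, (B,nl)→1926000, (C,merge)→3052720 …(+1); best=18000 via (B,hash)

cost=18000; order=A,E,D,C,B; methods=hash,hash,hash,hash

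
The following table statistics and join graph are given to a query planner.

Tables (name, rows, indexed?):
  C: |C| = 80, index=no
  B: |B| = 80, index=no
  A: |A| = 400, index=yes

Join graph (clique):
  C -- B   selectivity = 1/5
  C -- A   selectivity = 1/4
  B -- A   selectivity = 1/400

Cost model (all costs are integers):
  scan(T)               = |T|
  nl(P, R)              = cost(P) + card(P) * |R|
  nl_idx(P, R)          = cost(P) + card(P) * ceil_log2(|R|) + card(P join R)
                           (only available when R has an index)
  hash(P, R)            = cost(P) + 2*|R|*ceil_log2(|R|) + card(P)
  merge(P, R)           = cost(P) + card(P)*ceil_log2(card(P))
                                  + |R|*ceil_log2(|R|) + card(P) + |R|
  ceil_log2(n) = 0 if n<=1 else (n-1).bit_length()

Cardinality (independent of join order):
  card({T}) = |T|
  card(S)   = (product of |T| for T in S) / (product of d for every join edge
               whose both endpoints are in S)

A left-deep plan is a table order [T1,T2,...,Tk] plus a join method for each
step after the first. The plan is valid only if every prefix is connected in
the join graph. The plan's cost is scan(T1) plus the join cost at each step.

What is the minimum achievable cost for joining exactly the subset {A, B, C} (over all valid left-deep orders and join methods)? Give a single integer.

Selinger DP over subsets of {A,B,C}:
  {C}: scan cost=80, card=80
  {B}: scan cost=80, card=80
  {A}: scan cost=400, card=400
  {BC}: card=1280; try (C,hash)→1280, (B,hash)→1280, (C,merge)→1360, (B,merge)→1360, (C,nl)→6480, (B,nl)→6480; best=1280 via (C,hash)
  {AC}: card=8000; try (C,hash)→1920, (A,merge)→4720, (C,merge)→5040, (A,hash)→7360, (A,nl_idx)→8800, (A,nl)→32080 …(+1); best=1920 via (C,hash)
  {AB}: card=80; try (A,nl_idx)→880, (B,hash)→1920, (A,merge)→4720, (B,merge)→5040, (A,hash)→7360, (A,nl)→32080 …(+1); best=880 via (A,nl_idx)
  {ABC}: card=320; try (C,hash)→2080, (C,merge)→2160, (C,nl)→7280, (A,hash)→9760, (B,hash)→11040, (A,nl_idx)→13120 …(+4); best=2080 via (C,hash)

2080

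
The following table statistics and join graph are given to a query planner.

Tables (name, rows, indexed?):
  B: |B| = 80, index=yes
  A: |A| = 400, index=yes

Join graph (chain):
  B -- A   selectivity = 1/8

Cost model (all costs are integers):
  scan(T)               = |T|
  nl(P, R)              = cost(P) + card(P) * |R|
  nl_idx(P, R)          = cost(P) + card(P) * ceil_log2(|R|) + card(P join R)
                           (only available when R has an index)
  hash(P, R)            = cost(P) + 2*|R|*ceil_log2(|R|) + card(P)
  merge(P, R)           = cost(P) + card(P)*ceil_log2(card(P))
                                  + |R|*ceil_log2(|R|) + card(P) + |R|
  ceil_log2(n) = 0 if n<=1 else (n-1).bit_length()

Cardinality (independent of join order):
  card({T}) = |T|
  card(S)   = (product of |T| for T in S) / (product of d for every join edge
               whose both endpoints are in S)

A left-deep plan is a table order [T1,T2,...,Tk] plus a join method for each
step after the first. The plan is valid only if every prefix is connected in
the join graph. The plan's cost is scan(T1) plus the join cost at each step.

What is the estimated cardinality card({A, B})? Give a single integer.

4000

Tables in S: A(400), B(80)
Edges inside S: B-A(d=8)
numerator = 400 * 80 = 32000
denominator = 8 = 8
card(S) = 32000 / 8 = 4000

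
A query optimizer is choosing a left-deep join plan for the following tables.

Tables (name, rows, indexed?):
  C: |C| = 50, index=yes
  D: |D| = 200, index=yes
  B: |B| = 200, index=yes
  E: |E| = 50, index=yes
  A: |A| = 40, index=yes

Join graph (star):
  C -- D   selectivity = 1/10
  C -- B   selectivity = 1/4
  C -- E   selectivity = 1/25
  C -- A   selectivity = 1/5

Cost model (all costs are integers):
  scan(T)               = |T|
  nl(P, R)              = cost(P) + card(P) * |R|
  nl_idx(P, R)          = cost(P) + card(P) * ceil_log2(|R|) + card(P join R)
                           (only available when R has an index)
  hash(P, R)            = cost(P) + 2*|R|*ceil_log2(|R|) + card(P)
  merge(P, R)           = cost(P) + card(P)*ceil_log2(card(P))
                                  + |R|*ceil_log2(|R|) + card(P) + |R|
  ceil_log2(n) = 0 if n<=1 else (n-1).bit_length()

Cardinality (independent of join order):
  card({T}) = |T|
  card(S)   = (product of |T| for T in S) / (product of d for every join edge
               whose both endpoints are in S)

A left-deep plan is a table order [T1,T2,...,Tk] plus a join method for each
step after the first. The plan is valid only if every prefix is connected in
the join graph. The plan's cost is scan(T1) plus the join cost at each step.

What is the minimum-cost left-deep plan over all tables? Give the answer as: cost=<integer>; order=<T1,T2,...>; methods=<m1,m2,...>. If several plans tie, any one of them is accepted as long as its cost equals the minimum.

Selinger DP (subsets sized 1..n):
  {C}: scan cost=50, card=50
  {D}: scan cost=200, card=200
  {B}: scan cost=200, card=200
  {E}: scan cost=50, card=50
  {A}: scan cost=40, card=40
  {CD}: card=1000; try (C,hash)→1000, (D,nl_idx)→1450, (D,merge)→2200, (C,merge)→2350, (C,nl_idx)→2400, (D,hash)→3300 …(+2); best=1000 via (C,hash)
  {BC}: card=2500; try (C,hash)→1000, (B,merge)→2200, (C,merge)→2350, (B,nl_idx)→2950, (B,hash)→3300, (C,nl_idx)→3900 …(+2); best=1000 via (C,hash)
  {CE}: card=100; try (E,nl_idx)→450, (C,nl_idx)→450, (E,hash)→700, (C,hash)→700, (E,merge)→750, (C,merge)→750 …(+2); best=450 via (E,nl_idx)
  {AC}: card=400; try (A,hash)→580, (C,merge)→670, (C,hash)→680, (C,nl_idx)→680, (A,merge)→680, (A,nl_idx)→750 …(+2); best=580 via (A,hash)
  {BCD}: card=50000; try (B,hash)→5200, (D,hash)→6700, (B,merge)→13800, (D,merge)→35300, (B,nl_idx)→59000, (D,nl_idx)→71000 …(+2); best=5200 via (B,hash)
  {CDE}: card=2000; try (E,hash)→2600, (D,merge)→3050, (D,nl_idx)→3250, (D,hash)→3750, (E,nl_idx)→9000, (E,merge)→12350 …(+2); best=2600 via (E,hash)
  {ACD}: card=8000; try (A,hash)→2480, (D,hash)→4180, (D,merge)→6380, (D,nl_idx)→11780, (A,merge)→12280, (A,nl_idx)→15000 …(+2); best=2480 via (A,hash)
  {BCE}: card=5000; try (B,merge)→3050, (B,hash)→3750, (E,hash)→4100, (B,nl_idx)→6250, (B,nl)→20450, (E,nl_idx)→21000 …(+2); best=3050 via (B,merge)
  {ABC}: card=20000; try (A,hash)→3980, (B,hash)→4180, (B,merge)→6380, (B,nl_idx)→23780, (A,merge)→33780, (A,nl_idx)→36000 …(+2); best=3980 via (A,hash)
  {ACE}: card=800; try (A,hash)→1030, (A,merge)→1530, (E,hash)→1580, (A,nl_idx)→1850, (E,nl_idx)→3780, (A,nl)→4450 …(+2); best=1030 via (A,hash)
  {BCDE}: card=100000; try (B,hash)→7800, (D,hash)→11250, (B,merge)→28400, (E,hash)→55800, (D,merge)→74850, (B,nl_idx)→118600 …(+6); best=7800 via (B,hash)
  {ABCD}: card=400000; try (B,hash)→13680, (D,hash)→27180, (A,hash)→55680, (B,merge)→116280, (D,merge)→325780, (B,nl_idx)→466480 …(+6); best=13680 via (B,hash)
  {ACDE}: card=16000; try (D,hash)→5030, (A,hash)→5080, (E,hash)→11080, (D,merge)→11630, (D,nl_idx)→23430, (A,merge)→26880 …(+6); best=5030 via (D,hash)
  {ABCE}: card=40000; try (B,hash)→5030, (A,hash)→8530, (B,merge)→11630, (E,hash)→24580, (B,nl_idx)→47430, (A,nl_idx)→73050 …(+6); best=5030 via (B,hash)
  {ABCDE}: card=800000; try (B,hash)→24230, (D,hash)→48230, (A,hash)→108280, (B,merge)→246830, (E,hash)→414280, (D,merge)→686830 …(+10); best=24230 via (B,hash)

cost=24230; order=C,E,A,D,B; methods=nl_idx,hash,hash,hash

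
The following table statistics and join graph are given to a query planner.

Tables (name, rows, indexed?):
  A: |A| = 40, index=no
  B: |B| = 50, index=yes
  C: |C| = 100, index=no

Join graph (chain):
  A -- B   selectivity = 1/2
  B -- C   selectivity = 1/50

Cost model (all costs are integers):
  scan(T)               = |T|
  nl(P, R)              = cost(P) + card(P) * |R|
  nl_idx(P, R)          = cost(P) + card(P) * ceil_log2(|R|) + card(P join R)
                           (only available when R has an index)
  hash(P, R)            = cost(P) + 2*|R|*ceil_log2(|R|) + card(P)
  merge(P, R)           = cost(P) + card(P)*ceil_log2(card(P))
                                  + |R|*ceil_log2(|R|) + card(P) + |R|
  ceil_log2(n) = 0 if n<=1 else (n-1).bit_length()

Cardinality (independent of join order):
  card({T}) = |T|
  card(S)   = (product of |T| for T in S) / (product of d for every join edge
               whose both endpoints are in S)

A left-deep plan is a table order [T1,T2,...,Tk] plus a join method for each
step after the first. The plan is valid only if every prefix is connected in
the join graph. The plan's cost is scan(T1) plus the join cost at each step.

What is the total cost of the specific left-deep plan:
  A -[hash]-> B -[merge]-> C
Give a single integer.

12480

step 1: scan A: cost=40, card=40
step 2: join B via hash
    card(P join B) = 40*50/(2) = 1000
    cost = 40 + 2*50*6 + 40 = 680
step 3: join C via merge
    card(P join C) = 1000*100/(50) = 2000
    cost = 680 + 1000*10 + 100*7 + 1000 + 100 = 12480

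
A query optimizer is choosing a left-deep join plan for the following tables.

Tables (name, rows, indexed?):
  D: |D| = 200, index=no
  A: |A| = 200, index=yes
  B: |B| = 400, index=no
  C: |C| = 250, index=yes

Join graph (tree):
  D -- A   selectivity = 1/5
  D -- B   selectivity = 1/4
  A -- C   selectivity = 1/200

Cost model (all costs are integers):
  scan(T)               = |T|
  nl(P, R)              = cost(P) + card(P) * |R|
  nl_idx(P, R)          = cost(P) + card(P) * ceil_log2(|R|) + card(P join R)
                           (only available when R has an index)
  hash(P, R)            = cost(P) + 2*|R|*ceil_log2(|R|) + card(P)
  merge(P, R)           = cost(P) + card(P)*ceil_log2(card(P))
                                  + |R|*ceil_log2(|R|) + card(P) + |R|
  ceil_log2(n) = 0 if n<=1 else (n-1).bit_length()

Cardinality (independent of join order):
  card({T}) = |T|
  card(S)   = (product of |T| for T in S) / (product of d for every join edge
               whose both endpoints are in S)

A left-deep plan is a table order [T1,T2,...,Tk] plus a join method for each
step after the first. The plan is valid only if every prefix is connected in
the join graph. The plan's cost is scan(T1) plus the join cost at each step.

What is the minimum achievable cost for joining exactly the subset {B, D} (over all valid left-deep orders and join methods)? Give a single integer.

Selinger DP over subsets of {B,D}:
  {D}: scan cost=200, card=200
  {B}: scan cost=400, card=400
  {BD}: card=20000; try (D,hash)→4000, (B,merge)→6000, (D,merge)→6200, (B,hash)→7600, (B,nl)→80200, (D,nl)→80400; best=4000 via (D,hash)

4000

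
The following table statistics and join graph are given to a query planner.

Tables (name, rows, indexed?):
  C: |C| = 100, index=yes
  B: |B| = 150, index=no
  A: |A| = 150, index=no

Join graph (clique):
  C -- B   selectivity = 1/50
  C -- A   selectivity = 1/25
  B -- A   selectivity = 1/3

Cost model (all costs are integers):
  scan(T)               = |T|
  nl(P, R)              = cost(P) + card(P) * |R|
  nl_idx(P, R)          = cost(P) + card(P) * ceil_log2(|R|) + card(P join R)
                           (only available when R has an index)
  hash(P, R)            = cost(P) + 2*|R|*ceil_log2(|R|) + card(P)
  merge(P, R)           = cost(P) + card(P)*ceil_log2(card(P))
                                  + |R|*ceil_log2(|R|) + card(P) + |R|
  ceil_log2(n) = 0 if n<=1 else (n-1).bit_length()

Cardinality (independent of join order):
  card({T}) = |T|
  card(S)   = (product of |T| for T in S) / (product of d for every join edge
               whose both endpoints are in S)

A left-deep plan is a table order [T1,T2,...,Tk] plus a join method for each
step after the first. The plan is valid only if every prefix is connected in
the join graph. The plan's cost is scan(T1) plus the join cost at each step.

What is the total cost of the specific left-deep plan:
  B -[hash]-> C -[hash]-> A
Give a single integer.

4400

step 1: scan B: cost=150, card=150
step 2: join C via hash
    card(P join C) = 150*100/(50) = 300
    cost = 150 + 2*100*7 + 150 = 1700
step 3: join A via hash
    card(P join A) = 300*150/(25*3) = 600
    cost = 1700 + 2*150*8 + 300 = 4400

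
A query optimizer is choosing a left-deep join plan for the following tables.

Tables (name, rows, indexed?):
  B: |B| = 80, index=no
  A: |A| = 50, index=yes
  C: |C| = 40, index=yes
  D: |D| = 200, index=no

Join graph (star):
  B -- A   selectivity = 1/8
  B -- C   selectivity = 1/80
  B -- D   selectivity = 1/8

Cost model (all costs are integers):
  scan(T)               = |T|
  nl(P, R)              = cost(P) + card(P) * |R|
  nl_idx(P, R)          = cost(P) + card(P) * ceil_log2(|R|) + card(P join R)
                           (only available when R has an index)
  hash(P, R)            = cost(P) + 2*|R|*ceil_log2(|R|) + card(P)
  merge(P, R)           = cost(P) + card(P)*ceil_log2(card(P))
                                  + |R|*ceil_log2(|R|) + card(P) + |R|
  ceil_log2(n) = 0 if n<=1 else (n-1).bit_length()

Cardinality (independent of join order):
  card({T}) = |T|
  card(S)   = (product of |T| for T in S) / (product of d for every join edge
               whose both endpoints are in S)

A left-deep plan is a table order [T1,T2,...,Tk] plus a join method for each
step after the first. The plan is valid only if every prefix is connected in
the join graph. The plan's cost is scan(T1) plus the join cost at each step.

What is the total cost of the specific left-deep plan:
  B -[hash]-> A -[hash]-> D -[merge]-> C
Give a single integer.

step 1: scan B: cost=80, card=80
step 2: join A via hash
    card(P join A) = 80*50/(8) = 500
    cost = 80 + 2*50*6 + 80 = 760
step 3: join D via hash
    card(P join D) = 500*200/(8) = 12500
    cost = 760 + 2*200*8 + 500 = 4460
step 4: join C via merge
    card(P join C) = 12500*40/(80) = 6250
    cost = 4460 + 12500*14 + 40*6 + 12500 + 40 = 192240

192240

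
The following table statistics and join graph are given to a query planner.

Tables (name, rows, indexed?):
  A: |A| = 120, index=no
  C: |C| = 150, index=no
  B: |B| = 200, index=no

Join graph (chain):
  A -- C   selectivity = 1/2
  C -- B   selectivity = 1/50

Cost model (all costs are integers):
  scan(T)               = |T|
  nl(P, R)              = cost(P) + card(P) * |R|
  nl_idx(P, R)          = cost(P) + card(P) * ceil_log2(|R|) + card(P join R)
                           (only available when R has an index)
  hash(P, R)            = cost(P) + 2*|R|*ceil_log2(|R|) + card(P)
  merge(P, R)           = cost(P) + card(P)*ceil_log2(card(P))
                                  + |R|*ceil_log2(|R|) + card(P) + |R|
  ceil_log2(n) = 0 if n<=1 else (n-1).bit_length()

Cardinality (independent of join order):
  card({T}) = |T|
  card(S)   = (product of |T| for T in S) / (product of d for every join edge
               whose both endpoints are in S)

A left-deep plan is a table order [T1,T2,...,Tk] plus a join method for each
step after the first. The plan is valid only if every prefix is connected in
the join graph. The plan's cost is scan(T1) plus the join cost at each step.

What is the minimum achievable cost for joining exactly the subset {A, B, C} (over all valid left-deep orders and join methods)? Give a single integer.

5080

Selinger DP over subsets of {A,B,C}:
  {A}: scan cost=120, card=120
  {C}: scan cost=150, card=150
  {B}: scan cost=200, card=200
  {AC}: card=9000; try (A,hash)→1980, (C,merge)→2430, (A,merge)→2460, (C,hash)→2640, (C,nl)→18120, (A,nl)→18150; best=1980 via (A,hash)
  {BC}: card=600; try (C,hash)→2800, (B,merge)→3300, (C,merge)→3350, (B,hash)→3500, (B,nl)→30150, (C,nl)→30200; best=2800 via (C,hash)
  {ABC}: card=36000; try (A,hash)→5080, (A,merge)→10360, (B,hash)→14180, (A,nl)→74800, (B,merge)→138780, (B,nl)→1801980; best=5080 via (A,hash)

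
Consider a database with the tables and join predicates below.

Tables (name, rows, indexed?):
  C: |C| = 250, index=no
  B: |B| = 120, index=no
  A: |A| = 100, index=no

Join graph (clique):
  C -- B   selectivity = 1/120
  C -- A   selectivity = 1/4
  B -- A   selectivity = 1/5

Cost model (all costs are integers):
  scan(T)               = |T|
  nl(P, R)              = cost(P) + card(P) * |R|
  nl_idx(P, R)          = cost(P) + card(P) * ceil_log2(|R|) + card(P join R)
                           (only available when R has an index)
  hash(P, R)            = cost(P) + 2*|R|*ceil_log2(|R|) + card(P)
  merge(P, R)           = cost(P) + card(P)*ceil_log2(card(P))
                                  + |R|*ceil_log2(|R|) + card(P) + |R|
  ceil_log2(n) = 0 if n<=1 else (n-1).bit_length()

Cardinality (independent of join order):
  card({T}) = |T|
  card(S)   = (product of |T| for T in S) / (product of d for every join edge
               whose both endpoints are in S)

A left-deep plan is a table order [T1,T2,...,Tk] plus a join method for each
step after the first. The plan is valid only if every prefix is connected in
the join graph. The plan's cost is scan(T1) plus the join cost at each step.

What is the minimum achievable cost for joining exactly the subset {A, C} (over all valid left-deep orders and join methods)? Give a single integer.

Selinger DP over subsets of {A,C}:
  {C}: scan cost=250, card=250
  {A}: scan cost=100, card=100
  {AC}: card=6250; try (A,hash)→1900, (C,merge)→3150, (A,merge)→3300, (C,hash)→4200, (C,nl)→25100, (A,nl)→25250; best=1900 via (A,hash)

1900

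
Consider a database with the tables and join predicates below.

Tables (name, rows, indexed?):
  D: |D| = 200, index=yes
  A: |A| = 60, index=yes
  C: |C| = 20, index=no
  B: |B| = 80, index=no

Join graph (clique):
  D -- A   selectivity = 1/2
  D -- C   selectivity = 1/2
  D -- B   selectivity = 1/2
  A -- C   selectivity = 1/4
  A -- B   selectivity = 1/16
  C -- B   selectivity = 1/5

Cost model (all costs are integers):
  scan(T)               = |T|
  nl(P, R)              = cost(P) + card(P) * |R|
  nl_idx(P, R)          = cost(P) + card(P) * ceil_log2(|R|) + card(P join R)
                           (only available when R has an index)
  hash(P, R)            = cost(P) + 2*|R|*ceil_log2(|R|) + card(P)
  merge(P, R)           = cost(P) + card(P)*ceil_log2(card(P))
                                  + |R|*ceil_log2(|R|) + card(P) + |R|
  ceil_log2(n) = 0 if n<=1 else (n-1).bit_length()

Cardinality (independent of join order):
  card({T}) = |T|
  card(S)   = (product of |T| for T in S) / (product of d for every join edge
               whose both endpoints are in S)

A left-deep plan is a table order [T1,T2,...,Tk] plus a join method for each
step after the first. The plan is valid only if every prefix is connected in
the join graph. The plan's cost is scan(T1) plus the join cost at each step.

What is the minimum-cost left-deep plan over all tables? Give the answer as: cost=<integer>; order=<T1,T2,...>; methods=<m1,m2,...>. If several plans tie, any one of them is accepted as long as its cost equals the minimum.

Selinger DP (subsets sized 1..n):
  {D}: scan cost=200, card=200
  {A}: scan cost=60, card=60
  {C}: scan cost=20, card=20
  {B}: scan cost=80, card=80
  {AD}: card=6000; try (A,hash)→1120, (D,merge)→2280, (A,merge)→2420, (D,hash)→3320, (D,nl_idx)→6540, (A,nl_idx)→7400 …(+2); best=1120 via (A,hash)
  {CD}: card=2000; try (C,hash)→600, (D,merge)→1940, (C,merge)→2120, (D,nl_idx)→2180, (D,hash)→3240, (D,nl)→4020 …(+1); best=600 via (C,hash)
  {BD}: card=8000; try (B,hash)→1520, (D,merge)→2520, (B,merge)→2640, (D,hash)→3360, (D,nl_idx)→8720, (D,nl)→16080 …(+1); best=1520 via (B,hash)
  {AC}: card=300; try (C,hash)→320, (A,nl_idx)→440, (A,merge)→560, (C,merge)→600, (A,hash)→760, (A,nl)→1220 …(+1); best=320 via (C,hash)
  {AB}: card=300; try (A,nl_idx)→860, (A,hash)→880, (B,merge)→1120, (A,merge)→1140, (B,hash)→1240, (B,nl)→4860 …(+1); best=860 via (A,nl_idx)
  {BC}: card=320; try (C,hash)→360, (B,merge)→780, (C,merge)→840, (B,hash)→1160, (B,nl)→1620, (C,nl)→1680; best=360 via (C,hash)
  {ACD}: card=15000; try (A,hash)→3320, (D,hash)→3820, (D,merge)→5120, (C,hash)→7320, (D,nl_idx)→17720, (A,merge)→25020 …(+5); best=3320 via (A,hash)
  {ABD}: card=15000; try (D,hash)→4360, (D,merge)→5660, (B,hash)→8240, (A,hash)→10240, (D,nl_idx)→18260, (D,nl)→60860 …(+5); best=4360 via (D,hash)
  {BCD}: card=16000; try (B,hash)→3720, (D,hash)→3880, (D,merge)→5360, (C,hash)→9720, (D,nl_idx)→18920, (B,merge)→25240 …(+4); best=3720 via (B,hash)
  {ABC}: card=300; try (C,hash)→1360, (A,hash)→1400, (B,hash)→1740, (A,nl_idx)→2580, (B,merge)→3960, (C,merge)→3980 …(+4); best=1360 via (C,hash)
  {ABCD}: card=7500; try (D,hash)→4860, (D,merge)→6160, (D,nl_idx)→11260, (B,hash)→19440, (C,hash)→19560, (A,hash)→20440 …(+8); best=4860 via (D,hash)

cost=4860; order=B,A,C,D; methods=nl_idx,hash,hash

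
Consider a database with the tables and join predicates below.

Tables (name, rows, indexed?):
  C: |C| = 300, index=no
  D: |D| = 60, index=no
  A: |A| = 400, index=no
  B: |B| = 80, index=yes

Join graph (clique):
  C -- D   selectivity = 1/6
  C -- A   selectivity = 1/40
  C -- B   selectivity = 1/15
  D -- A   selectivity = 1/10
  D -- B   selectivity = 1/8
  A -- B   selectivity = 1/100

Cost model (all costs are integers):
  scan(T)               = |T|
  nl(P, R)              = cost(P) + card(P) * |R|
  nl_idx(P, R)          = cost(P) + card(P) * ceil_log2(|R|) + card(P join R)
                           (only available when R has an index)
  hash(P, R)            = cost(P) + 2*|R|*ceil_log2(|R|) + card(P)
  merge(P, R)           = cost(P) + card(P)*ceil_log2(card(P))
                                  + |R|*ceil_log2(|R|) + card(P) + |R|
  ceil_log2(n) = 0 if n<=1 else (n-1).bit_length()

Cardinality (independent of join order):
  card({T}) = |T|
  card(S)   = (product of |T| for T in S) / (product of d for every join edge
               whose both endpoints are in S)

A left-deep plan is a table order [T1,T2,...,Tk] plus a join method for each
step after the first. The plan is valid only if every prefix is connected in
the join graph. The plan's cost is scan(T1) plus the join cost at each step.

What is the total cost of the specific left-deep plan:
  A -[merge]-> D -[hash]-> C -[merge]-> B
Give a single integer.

52260

step 1: scan A: cost=400, card=400
step 2: join D via merge
    card(P join D) = 400*60/(10) = 2400
    cost = 400 + 400*9 + 60*6 + 400 + 60 = 4820
step 3: join C via hash
    card(P join C) = 2400*300/(6*40) = 3000
    cost = 4820 + 2*300*9 + 2400 = 12620
step 4: join B via merge
    card(P join B) = 3000*80/(15*8*100) = 20
    cost = 12620 + 3000*12 + 80*7 + 3000 + 80 = 52260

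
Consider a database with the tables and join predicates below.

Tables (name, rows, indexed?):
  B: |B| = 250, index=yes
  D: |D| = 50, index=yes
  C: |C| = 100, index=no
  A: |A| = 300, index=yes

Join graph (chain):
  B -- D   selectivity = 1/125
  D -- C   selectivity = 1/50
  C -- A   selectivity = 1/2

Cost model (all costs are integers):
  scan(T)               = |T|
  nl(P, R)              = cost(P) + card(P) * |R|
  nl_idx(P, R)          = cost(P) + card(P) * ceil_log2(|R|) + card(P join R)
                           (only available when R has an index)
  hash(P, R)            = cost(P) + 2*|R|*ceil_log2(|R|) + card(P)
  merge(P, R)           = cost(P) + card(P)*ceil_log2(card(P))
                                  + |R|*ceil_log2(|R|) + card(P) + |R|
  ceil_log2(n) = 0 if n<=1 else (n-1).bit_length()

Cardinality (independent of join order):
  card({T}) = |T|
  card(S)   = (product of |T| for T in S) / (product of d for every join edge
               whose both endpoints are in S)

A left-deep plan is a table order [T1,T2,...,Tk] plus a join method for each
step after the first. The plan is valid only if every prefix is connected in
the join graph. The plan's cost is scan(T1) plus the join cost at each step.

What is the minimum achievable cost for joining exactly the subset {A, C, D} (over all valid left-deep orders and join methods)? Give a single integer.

4600

Selinger DP over subsets of {A,C,D}:
  {D}: scan cost=50, card=50
  {C}: scan cost=100, card=100
  {A}: scan cost=300, card=300
  {CD}: card=100; try (D,hash)→800, (D,nl_idx)→800, (C,merge)→1200, (D,merge)→1250, (C,hash)→1500, (C,nl)→5050 …(+1); best=800 via (D,hash)
  {AC}: card=15000; try (C,hash)→2000, (A,merge)→3900, (C,merge)→4100, (A,hash)→5600, (A,nl_idx)→16000, (A,nl)→30100 …(+1); best=2000 via (C,hash)
  {ACD}: card=15000; try (A,merge)→4600, (A,hash)→6300, (A,nl_idx)→16700, (D,hash)→17600, (A,nl)→30800, (D,nl_idx)→107000 …(+2); best=4600 via (A,merge)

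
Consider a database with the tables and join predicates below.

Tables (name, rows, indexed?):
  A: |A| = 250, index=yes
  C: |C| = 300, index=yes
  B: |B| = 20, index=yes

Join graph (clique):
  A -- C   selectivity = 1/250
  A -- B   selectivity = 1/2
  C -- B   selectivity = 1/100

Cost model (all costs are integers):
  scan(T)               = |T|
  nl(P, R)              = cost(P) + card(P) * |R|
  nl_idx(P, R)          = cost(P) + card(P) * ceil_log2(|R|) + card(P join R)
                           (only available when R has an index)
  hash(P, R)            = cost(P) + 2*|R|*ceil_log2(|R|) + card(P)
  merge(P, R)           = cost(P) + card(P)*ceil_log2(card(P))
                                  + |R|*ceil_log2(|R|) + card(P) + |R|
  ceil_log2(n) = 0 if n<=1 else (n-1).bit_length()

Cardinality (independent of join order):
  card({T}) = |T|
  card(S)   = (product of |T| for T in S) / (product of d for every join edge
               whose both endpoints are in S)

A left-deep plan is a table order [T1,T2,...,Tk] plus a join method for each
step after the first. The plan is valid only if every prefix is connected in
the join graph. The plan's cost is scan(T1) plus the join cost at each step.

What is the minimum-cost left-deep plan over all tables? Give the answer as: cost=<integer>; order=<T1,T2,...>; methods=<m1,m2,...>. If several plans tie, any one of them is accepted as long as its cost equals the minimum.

cost=770; order=B,C,A; methods=nl_idx,nl_idx

Selinger DP (subsets sized 1..n):
  {A}: scan cost=250, card=250
  {C}: scan cost=300, card=300
  {B}: scan cost=20, card=20
  {AC}: card=300; try (C,nl_idx)→2800, (A,nl_idx)→3000, (A,hash)→4600, (C,merge)→5500, (A,merge)→5550, (C,hash)→5900 …(+2); best=2800 via (C,nl_idx)
  {AB}: card=2500; try (B,hash)→700, (A,merge)→2390, (B,merge)→2620, (A,nl_idx)→2680, (B,nl_idx)→4000, (A,hash)→4040 …(+2); best=700 via (B,hash)
  {BC}: card=60; try (C,nl_idx)→260, (B,hash)→800, (B,nl_idx)→1860, (C,merge)→3140, (B,merge)→3420, (C,hash)→5440 …(+2); best=260 via (C,nl_idx)
  {ABC}: card=30; try (A,nl_idx)→770, (A,merge)→2930, (B,hash)→3300, (A,hash)→4320, (B,nl_idx)→4330, (B,merge)→5920 …(+6); best=770 via (A,nl_idx)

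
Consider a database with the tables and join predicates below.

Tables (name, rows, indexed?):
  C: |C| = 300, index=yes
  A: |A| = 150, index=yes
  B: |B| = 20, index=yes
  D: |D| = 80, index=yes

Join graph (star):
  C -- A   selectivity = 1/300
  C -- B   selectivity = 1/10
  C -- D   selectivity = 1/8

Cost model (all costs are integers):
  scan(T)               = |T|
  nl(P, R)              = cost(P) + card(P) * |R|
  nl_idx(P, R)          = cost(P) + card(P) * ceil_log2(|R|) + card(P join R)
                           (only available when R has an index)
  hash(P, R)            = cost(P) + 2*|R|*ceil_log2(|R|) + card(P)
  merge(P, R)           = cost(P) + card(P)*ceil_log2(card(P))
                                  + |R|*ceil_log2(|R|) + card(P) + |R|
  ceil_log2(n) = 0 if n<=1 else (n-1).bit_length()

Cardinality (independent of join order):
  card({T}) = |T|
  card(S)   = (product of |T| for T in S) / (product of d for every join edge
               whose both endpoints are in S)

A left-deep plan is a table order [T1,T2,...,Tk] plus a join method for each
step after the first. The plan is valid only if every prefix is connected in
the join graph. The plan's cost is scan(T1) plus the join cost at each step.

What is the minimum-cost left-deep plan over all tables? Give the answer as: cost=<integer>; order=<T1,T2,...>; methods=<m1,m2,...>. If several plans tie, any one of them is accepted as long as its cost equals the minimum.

cost=3420; order=A,C,B,D; methods=nl_idx,hash,hash

Selinger DP (subsets sized 1..n):
  {C}: scan cost=300, card=300
  {A}: scan cost=150, card=150
  {B}: scan cost=20, card=20
  {D}: scan cost=80, card=80
  {AC}: card=150; try (C,nl_idx)→1650, (A,nl_idx)→2850, (A,hash)→3000, (C,merge)→4500, (A,merge)→4650, (C,hash)→5700 …(+2); best=1650 via (C,nl_idx)
  {BC}: card=600; try (C,nl_idx)→800, (B,hash)→800, (B,nl_idx)→2400, (C,merge)→3140, (B,merge)→3420, (C,hash)→5440 …(+2); best=800 via (C,nl_idx)
  {CD}: card=3000; try (D,hash)→1720, (C,merge)→3720, (C,nl_idx)→3800, (D,merge)→3940, (D,nl_idx)→5400, (C,hash)→5560 …(+2); best=1720 via (D,hash)
  {ABC}: card=300; try (B,hash)→2000, (B,nl_idx)→2700, (B,merge)→3120, (A,hash)→3800, (B,nl)→4650, (A,nl_idx)→5900 …(+2); best=2000 via (B,hash)
  {ACD}: card=1500; try (D,hash)→2920, (D,merge)→3640, (D,nl_idx)→4200, (A,hash)→7120, (D,nl)→13650, (A,nl_idx)→27220 …(+2); best=2920 via (D,hash)
  {BCD}: card=6000; try (D,hash)→2520, (B,hash)→4920, (D,merge)→8040, (D,nl_idx)→11000, (B,nl_idx)→22720, (B,merge)→40840 …(+2); best=2520 via (D,hash)
  {ABCD}: card=3000; try (D,hash)→3420, (B,hash)→4620, (D,merge)→5640, (D,nl_idx)→7100, (A,hash)→10920, (B,nl_idx)→13420 …(+6); best=3420 via (D,hash)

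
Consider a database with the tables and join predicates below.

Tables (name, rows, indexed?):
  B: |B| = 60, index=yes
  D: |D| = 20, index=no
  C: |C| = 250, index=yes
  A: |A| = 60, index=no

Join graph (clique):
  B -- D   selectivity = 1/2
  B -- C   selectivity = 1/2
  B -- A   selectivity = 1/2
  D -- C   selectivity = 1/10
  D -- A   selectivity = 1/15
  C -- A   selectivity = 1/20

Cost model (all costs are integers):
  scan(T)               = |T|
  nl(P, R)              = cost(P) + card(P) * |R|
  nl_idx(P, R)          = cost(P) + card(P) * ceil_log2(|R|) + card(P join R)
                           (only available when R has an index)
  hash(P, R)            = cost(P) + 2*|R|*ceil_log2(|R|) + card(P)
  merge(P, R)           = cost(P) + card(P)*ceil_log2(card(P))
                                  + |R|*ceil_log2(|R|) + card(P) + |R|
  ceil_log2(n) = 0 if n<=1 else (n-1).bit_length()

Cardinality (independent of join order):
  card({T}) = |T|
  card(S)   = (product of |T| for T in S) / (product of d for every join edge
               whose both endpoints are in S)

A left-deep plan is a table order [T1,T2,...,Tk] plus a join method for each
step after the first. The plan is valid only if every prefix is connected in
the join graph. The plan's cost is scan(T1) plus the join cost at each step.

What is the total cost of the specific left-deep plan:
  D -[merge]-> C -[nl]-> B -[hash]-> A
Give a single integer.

step 1: scan D: cost=20, card=20
step 2: join C via merge
    card(P join C) = 20*250/(10) = 500
    cost = 20 + 20*5 + 250*8 + 20 + 250 = 2390
step 3: join B via nl
    card(P join B) = 500*60/(2*2) = 7500
    cost = 2390 + 500*60 = 32390
step 4: join A via hash
    card(P join A) = 7500*60/(2*15*20) = 750
    cost = 32390 + 2*60*6 + 7500 = 40610

40610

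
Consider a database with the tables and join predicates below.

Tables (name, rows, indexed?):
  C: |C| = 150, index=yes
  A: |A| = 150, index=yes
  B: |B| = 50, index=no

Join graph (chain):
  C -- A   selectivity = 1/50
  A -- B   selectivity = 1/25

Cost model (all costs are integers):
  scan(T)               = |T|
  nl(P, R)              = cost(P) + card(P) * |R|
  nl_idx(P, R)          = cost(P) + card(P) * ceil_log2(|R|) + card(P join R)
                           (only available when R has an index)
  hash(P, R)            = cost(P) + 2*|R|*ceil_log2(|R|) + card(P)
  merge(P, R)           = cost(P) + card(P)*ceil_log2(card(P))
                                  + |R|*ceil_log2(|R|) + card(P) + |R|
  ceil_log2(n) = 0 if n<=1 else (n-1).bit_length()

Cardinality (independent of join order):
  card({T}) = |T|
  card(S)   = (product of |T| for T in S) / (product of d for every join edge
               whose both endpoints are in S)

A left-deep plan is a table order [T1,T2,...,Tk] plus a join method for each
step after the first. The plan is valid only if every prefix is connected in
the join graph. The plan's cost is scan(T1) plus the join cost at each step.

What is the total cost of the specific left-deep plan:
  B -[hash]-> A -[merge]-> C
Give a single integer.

step 1: scan B: cost=50, card=50
step 2: join A via hash
    card(P join A) = 50*150/(25) = 300
    cost = 50 + 2*150*8 + 50 = 2500
step 3: join C via merge
    card(P join C) = 300*150/(50) = 900
    cost = 2500 + 300*9 + 150*8 + 300 + 150 = 6850

6850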